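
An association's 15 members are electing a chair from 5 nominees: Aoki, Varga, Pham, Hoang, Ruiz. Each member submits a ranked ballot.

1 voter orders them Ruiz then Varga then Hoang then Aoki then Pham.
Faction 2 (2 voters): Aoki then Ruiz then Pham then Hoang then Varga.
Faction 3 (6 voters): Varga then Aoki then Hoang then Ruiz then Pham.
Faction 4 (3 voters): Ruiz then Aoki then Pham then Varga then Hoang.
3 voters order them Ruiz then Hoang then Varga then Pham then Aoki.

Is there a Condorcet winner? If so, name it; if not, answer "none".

none

Head-to-head results (15 voters):
Aoki vs Varga: Varga wins 10–5.
Aoki–Pham: Aoki 12–3.
Aoki vs Hoang: Aoki wins 11–4.
Aoki vs Ruiz: Aoki, 8–7.
Varga–Pham: Varga 10–5.
Varga vs Hoang: Varga wins 10–5.
Varga vs Ruiz: Ruiz wins 9–6.
Pham vs Hoang: Hoang wins 10–5.
Pham vs Ruiz: Ruiz wins 15–0.
Hoang–Ruiz: Ruiz 9–6.
Every candidate loses at least once (Aoki loses to Varga; Varga loses to Ruiz; Pham loses to Aoki; Hoang loses to Aoki; Ruiz loses to Aoki). The majority relation contains the cycle Aoki beats Ruiz beats Varga beats Aoki, so there is no Condorcet winner.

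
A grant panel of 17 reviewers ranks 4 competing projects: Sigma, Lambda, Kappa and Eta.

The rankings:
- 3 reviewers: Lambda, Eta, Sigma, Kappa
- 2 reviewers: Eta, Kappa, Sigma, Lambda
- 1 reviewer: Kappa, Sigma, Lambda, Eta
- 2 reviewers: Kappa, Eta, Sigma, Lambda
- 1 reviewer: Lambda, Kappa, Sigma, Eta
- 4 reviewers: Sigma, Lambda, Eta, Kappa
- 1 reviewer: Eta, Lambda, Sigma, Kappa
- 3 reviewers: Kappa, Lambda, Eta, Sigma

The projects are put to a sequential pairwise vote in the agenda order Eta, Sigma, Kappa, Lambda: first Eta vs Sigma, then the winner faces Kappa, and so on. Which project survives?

Round 1: Eta vs Sigma — 11–6, Eta advances.
Round 2: Eta vs Kappa — 10–7, Eta advances.
Round 3: Eta vs Lambda — 5–12, Lambda advances.
The agenda winner is Lambda.

Lambda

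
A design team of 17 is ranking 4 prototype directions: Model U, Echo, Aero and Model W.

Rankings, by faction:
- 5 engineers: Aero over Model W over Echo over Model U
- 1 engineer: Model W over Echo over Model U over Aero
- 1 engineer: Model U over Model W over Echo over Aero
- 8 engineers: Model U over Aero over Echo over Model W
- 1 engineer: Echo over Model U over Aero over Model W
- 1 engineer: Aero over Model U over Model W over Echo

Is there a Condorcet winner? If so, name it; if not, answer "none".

Model U

Check each pair by majority over 17 ballots:
Model U vs Echo: Model U preferred on 1+8+1 = 10 ballots; Model U wins 10–7.
Model U vs Aero: Model U preferred on 1+1+8+1 = 11 ballots; Model U wins 11–6.
Model U vs Model W: Model U is ranked higher on 1+8+1+1 = 11 ballots, Model W on 6. Model U wins 11–6.
Echo vs Aero: Echo preferred on 1+1+1 = 3 ballots; Aero wins 14–3.
Echo vs Model W: Echo preferred on 8+1 = 9 ballots; Echo wins 9–8.
Aero vs Model W: Aero is ranked higher on 5+8+1+1 = 15 ballots, Model W on 2. Aero wins 15–2.
Model U defeats every rival head-to-head and is the Condorcet winner.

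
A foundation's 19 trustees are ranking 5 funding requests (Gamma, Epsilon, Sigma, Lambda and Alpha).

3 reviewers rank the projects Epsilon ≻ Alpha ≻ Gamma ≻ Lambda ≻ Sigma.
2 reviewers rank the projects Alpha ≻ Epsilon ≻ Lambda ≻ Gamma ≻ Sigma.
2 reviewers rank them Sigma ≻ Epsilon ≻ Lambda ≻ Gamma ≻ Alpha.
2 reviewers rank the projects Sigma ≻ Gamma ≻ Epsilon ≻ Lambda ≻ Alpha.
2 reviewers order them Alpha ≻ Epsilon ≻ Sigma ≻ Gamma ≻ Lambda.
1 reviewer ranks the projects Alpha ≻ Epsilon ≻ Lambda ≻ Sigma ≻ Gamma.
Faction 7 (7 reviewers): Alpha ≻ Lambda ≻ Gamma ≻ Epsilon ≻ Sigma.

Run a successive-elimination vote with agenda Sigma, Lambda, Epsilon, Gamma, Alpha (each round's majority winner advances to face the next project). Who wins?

Round 1: Sigma vs Lambda — 6–13, Lambda advances.
Round 2: Lambda vs Epsilon — 7–12, Epsilon advances.
Round 3: Epsilon vs Gamma — 10–9, Epsilon advances.
Round 4: Epsilon vs Alpha — 7–12, Alpha advances.
The agenda winner is Alpha.

Alpha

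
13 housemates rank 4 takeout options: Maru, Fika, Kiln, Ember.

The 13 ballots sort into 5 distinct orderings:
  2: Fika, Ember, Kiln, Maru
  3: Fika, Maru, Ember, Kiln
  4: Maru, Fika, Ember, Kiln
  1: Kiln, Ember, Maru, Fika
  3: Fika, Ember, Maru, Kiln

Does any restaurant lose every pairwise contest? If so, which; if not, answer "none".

Kiln

Head-to-head results (13 friends):
Maru–Fika: Fika 8–5.
Maru vs Kiln: 3+4+3 = 10 for Maru, 3 for Kiln — Maru by 10–3.
Maru vs Ember: Maru, 7–6.
Fika vs Kiln: Fika, 12–1.
Fika vs Ember: Fika, 12–1.
Kiln vs Ember: Ember wins 12–1.
Kiln is beaten in every head-to-head and is the Condorcet loser.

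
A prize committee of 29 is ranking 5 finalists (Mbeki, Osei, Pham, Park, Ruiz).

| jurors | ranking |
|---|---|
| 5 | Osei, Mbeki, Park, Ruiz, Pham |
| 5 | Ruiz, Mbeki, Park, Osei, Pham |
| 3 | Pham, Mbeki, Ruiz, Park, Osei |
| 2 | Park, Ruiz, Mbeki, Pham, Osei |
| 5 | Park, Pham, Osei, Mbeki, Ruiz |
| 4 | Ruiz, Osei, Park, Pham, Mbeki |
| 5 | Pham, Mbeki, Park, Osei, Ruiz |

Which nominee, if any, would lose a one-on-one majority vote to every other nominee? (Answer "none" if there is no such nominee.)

none

Head-to-head results (29 jurors):
Mbeki vs Osei: 15 to 14, Mbeki.
Mbeki–Pham: Pham 17–12.
Mbeki–Park: Mbeki 18–11.
Mbeki vs Ruiz: 18 to 11, Mbeki.
Osei vs Pham: Pham wins 15–14.
Osei–Park: Park 20–9.
Osei vs Ruiz: Osei, 15–14.
Pham vs Park: Park, 21–8.
Pham vs Ruiz: 3+5+5 = 13 for Pham, 16 for Ruiz — Ruiz by 16–13.
Park vs Ruiz: 17 to 12, Park.
Each nominee has at least one pairwise win (Mbeki beats Osei; Osei beats Ruiz; Pham beats Mbeki; Park beats Osei; Ruiz beats Pham) — no Condorcet loser.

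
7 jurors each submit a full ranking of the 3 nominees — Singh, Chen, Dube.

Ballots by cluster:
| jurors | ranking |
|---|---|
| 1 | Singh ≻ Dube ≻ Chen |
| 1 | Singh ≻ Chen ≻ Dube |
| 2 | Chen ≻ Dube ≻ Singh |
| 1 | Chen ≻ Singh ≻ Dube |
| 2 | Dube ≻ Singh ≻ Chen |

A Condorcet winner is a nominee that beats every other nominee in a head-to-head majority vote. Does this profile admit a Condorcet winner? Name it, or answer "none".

none

Head-to-head results (7 jurors):
Singh vs Chen: 1+1+2 = 4 for Singh, 3 for Chen — Singh by 4–3.
Singh vs Dube: Dube wins 4–3.
Chen vs Dube: Chen wins 4–3.
Each nominee drops at least one matchup (Singh loses to Dube; Chen loses to Singh; Dube loses to Chen); the cycle Singh beats Chen beats Dube beats Singh rules out a Condorcet winner.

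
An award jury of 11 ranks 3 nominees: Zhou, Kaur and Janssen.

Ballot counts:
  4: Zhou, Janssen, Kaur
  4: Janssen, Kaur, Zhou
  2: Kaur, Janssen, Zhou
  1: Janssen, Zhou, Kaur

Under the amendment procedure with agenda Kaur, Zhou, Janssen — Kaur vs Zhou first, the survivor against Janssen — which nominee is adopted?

Round 1: Kaur vs Zhou — 6–5, Kaur advances.
Round 2: Kaur vs Janssen — 2–9, Janssen advances.
Janssen survives the agenda.

Janssen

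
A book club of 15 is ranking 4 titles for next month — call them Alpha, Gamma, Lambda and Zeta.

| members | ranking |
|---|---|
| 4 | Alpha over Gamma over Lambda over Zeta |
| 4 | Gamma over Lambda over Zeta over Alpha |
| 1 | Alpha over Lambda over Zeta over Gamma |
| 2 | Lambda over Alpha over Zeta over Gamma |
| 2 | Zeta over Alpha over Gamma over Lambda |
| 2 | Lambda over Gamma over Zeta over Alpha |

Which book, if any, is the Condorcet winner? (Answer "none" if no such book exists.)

Check each pair by majority over 15 ballots:
Alpha vs Gamma: Alpha is ranked higher on 4+1+2+2 = 9 ballots, Gamma on 6. Alpha wins 9–6.
Alpha vs Lambda: 7 to 8, Lambda.
Alpha vs Zeta: 4+1+2 = 7 for Alpha, 8 for Zeta — Zeta by 8–7.
Gamma vs Lambda: 10 to 5, Gamma.
Gamma vs Zeta: Gamma preferred on 4+4+2 = 10 ballots; Gamma wins 10–5.
Lambda vs Zeta: 13 to 2, Lambda.
Every book loses at least once (Alpha loses to Lambda; Gamma loses to Alpha; Lambda loses to Gamma; Zeta loses to Gamma). The majority relation contains the cycle Alpha → Gamma → Lambda → Alpha, so there is no Condorcet winner.

none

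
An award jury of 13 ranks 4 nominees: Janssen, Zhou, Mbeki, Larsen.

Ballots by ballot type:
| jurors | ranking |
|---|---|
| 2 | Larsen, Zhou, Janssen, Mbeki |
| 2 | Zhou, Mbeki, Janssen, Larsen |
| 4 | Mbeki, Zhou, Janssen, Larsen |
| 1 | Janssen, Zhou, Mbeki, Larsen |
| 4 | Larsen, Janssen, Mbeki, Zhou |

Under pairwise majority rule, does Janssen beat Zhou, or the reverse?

Ballots ranking Janssen above Zhou: 1 + 4 = 5.
Ballots ranking Zhou above Janssen: 13 − 5 = 8.
Zhou wins the head-to-head 8–5.

Zhou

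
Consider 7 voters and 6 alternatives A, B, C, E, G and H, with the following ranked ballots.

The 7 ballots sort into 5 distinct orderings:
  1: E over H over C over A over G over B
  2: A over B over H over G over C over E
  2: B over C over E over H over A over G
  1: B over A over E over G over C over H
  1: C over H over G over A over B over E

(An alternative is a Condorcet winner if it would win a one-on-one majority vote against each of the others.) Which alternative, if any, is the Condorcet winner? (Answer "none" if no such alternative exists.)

Pairwise majorities:
A vs B: 4 to 3, A.
A vs C: 2+1 = 3 for A, 4 for C — C by 4–3.
A vs E: 2+1+1 = 4 for A, 3 for E — A by 4–3.
A vs G: 6 to 1, A.
A vs H: A preferred on 2+1 = 3 ballots; H wins 4–3.
B vs C: 5 to 2, B.
B vs E: B is ranked higher on 2+2+1+1 = 6 ballots, E on 1. B wins 6–1.
B vs G: 5 to 2, B.
B vs H: 5 to 2, B.
C vs E: C preferred on 2+2+1 = 5 ballots; C wins 5–2.
C vs G: 1+2+1 = 4 for C, 3 for G — C by 4–3.
C vs H: 2+1+1 = 4 for C, 3 for H — C by 4–3.
E vs G: E preferred on 1+2+1 = 4 ballots; E wins 4–3.
E vs H: 4 to 3, E.
G vs H: G preferred on 1 ballot; H wins 6–1.
Each alternative drops at least one matchup (A loses to C; B loses to A; C loses to B; E loses to A; G loses to A; H loses to B); the cycle A → B → C → A rules out a Condorcet winner.

none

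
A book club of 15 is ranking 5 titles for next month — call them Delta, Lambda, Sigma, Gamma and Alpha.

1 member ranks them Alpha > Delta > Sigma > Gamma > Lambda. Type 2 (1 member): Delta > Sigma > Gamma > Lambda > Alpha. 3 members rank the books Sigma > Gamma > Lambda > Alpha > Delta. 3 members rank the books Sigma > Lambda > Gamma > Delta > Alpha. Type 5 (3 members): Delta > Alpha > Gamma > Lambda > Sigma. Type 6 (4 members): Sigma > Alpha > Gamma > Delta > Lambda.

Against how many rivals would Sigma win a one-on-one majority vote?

4

Sigma against each rival (15 members):
Sigma vs Delta: Sigma, 10–5.
Sigma vs Lambda: Sigma, 12–3.
Sigma vs Gamma: Sigma wins 12–3.
Sigma–Alpha: Sigma 11–4.
Sigma beats Delta, Lambda, Gamma, Alpha — 4 pairwise wins.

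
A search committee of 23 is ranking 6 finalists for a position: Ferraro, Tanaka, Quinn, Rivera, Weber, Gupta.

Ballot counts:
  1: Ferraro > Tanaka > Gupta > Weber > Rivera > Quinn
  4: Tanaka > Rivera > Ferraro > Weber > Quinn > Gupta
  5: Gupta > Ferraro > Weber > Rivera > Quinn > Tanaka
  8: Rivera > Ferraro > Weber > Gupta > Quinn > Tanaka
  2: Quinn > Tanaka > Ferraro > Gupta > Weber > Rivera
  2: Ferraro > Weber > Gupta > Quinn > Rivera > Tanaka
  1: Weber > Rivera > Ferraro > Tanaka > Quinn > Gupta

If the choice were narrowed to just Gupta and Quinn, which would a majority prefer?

Ballots ranking Gupta above Quinn: 1 + 5 + 8 + 2 = 16.
Ballots ranking Quinn above Gupta: 23 − 16 = 7.
Gupta wins the head-to-head 16–7.

Gupta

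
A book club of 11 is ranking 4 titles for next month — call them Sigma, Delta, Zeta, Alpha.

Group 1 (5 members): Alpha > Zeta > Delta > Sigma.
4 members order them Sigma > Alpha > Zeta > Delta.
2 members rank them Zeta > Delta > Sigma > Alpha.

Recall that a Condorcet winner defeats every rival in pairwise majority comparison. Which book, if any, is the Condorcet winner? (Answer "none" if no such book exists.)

none

Head-to-head results (11 members):
Sigma vs Delta: Delta wins 7–4.
Sigma vs Zeta: Zeta wins 7–4.
Sigma vs Alpha: Sigma wins 6–5.
Delta–Zeta: Zeta 11–0.
Delta vs Alpha: Alpha wins 9–2.
Zeta vs Alpha: Alpha wins 9–2.
Each book drops at least one matchup (Sigma loses to Delta; Delta loses to Zeta; Zeta loses to Alpha; Alpha loses to Sigma); the cycle Sigma beats Alpha beats Delta beats Sigma rules out a Condorcet winner.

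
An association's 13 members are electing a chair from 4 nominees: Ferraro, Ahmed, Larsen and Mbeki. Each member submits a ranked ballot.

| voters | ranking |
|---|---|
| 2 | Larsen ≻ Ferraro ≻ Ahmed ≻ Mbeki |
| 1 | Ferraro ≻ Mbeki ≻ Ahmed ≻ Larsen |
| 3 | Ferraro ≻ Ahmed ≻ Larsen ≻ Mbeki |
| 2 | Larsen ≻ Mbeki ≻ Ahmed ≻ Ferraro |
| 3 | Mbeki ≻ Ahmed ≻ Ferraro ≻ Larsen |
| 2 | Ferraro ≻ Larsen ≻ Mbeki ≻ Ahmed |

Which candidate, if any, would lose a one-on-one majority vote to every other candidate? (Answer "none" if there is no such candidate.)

none

Pairwise majorities:
Ferraro vs Ahmed: Ferraro wins 8–5.
Ferraro vs Larsen: Ferraro, 9–4.
Ferraro vs Mbeki: Ferraro, 8–5.
Ahmed–Larsen: Ahmed 7–6.
Ahmed vs Mbeki: Ahmed is ranked higher on 2+3 = 5 ballots, Mbeki on 8. Mbeki wins 8–5.
Larsen–Mbeki: Larsen 9–4.
Each candidate has at least one pairwise win (Ferraro beats Ahmed; Ahmed beats Larsen; Larsen beats Mbeki; Mbeki beats Ahmed) — no Condorcet loser.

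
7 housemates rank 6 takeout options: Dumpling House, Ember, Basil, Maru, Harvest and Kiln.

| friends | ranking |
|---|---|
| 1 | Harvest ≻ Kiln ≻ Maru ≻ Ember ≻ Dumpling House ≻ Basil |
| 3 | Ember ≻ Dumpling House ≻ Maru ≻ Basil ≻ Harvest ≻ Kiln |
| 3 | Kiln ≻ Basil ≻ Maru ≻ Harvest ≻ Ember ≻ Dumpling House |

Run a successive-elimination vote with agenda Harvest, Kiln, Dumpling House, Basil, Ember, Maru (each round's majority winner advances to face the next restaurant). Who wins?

Round 1: Harvest vs Kiln — 4–3, Harvest advances.
Round 2: Harvest vs Dumpling House — 4–3, Harvest advances.
Round 3: Harvest vs Basil — 1–6, Basil advances.
Round 4: Basil vs Ember — 3–4, Ember advances.
Round 5: Ember vs Maru — 3–4, Maru advances.
Maru survives the agenda.

Maru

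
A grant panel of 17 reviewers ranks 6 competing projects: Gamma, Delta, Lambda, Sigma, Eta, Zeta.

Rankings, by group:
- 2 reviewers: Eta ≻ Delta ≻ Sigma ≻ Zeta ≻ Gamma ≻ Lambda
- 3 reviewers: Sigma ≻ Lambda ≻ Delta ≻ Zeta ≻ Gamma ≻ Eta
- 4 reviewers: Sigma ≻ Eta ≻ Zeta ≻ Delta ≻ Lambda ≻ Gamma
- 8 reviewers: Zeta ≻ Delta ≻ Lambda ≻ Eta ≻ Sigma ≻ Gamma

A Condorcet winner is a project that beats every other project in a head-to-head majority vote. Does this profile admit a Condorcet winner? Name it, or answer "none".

none

Check each pair by majority over 17 ballots:
Gamma vs Delta: Gamma is ranked higher on 0 ballots, Delta on 17. Delta wins 17–0.
Gamma vs Lambda: 2 for Gamma, 15 for Lambda — Lambda by 15–2.
Gamma vs Sigma: 0 to 17, Sigma.
Gamma vs Eta: 3 to 14, Eta.
Gamma vs Zeta: 0 to 17, Zeta.
Delta vs Lambda: 2+4+8 = 14 for Delta, 3 for Lambda — Delta by 14–3.
Delta vs Sigma: Delta preferred on 2+8 = 10 ballots; Delta wins 10–7.
Delta vs Eta: 11 to 6, Delta.
Delta vs Zeta: Delta preferred on 2+3 = 5 ballots; Zeta wins 12–5.
Lambda vs Sigma: Lambda is ranked higher on 8 ballots, Sigma on 9. Sigma wins 9–8.
Lambda vs Eta: Lambda preferred on 3+8 = 11 ballots; Lambda wins 11–6.
Lambda vs Zeta: Lambda preferred on 3 ballots; Zeta wins 14–3.
Sigma vs Eta: 7 to 10, Eta.
Sigma vs Zeta: 2+3+4 = 9 for Sigma, 8 for Zeta — Sigma by 9–8.
Eta vs Zeta: 2+4 = 6 for Eta, 11 for Zeta — Zeta by 11–6.
Every project loses at least once (Gamma loses to Delta; Delta loses to Zeta; Lambda loses to Delta; Sigma loses to Delta; Eta loses to Delta; Zeta loses to Sigma). The majority relation contains the cycle Delta → Sigma → Zeta → Delta, so there is no Condorcet winner.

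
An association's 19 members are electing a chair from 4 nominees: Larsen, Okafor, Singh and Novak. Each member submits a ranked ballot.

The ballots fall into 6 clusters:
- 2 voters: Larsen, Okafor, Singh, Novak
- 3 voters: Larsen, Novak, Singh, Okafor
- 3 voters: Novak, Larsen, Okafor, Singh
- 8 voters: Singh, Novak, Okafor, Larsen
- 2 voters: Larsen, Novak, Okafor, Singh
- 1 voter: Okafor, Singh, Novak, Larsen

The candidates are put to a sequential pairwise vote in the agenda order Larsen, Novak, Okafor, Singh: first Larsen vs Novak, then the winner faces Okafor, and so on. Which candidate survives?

Singh

Round 1: Larsen vs Novak — 7–12, Novak advances.
Round 2: Novak vs Okafor — 16–3, Novak advances.
Round 3: Novak vs Singh — 8–11, Singh advances.
Singh survives the agenda.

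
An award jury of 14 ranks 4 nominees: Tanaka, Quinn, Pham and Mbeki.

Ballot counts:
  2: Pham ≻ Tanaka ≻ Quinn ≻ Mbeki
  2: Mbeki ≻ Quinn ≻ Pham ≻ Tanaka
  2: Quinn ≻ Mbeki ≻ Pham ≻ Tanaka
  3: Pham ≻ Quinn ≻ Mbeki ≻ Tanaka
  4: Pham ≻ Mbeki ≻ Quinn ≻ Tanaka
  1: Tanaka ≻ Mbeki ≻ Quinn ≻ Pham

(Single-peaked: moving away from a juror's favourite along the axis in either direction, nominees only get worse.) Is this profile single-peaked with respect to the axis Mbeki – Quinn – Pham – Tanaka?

no

Axis positions: Mbeki=1, Quinn=2, Pham=3, Tanaka=4.
Ballot type 1 (peak Pham at position 3): ranking walks positions 3-4-2-1, expanding outward from the peak — single-peaked.
Ballot type 2 (peak Mbeki at position 1): ranking walks positions 1-2-3-4, expanding outward from the peak — single-peaked.
Ballot type 3 (peak Quinn at position 2): ranking walks positions 2-1-3-4, expanding outward from the peak — single-peaked.
Ballot type 4 (peak Pham at position 3): ranking walks positions 3-2-1-4, expanding outward from the peak — single-peaked.
Ballot type 5: ranking walks positions 3-1-2-4; Mbeki is ranked above Quinn even though Quinn lies between Mbeki and the peak Pham on the axis — preferences dip and rise again. Not single-peaked.
Ballot type 6: ranking walks positions 4-1-2-3; Mbeki is ranked above Pham even though Pham lies between Mbeki and the peak Tanaka on the axis — preferences dip and rise again. Not single-peaked.
Ballot type 5 violates single-peakedness, so the profile is not single-peaked on this axis.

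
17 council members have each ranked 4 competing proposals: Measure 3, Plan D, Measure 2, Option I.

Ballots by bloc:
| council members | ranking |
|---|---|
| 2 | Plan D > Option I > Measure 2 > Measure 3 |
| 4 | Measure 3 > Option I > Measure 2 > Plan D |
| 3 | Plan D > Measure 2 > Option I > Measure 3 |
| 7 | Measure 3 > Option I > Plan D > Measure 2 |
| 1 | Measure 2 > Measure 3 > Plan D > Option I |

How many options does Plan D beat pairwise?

1

Plan D against each rival (17 council members):
Plan D vs Measure 3: Measure 3 wins 12–5.
Plan D–Measure 2: Plan D 12–5.
Plan D vs Option I: 2+3+1 = 6 for Plan D, 11 for Option I — Option I by 11–6.
Plan D beats Measure 2; loses to Measure 3, Option I — 1 pairwise win.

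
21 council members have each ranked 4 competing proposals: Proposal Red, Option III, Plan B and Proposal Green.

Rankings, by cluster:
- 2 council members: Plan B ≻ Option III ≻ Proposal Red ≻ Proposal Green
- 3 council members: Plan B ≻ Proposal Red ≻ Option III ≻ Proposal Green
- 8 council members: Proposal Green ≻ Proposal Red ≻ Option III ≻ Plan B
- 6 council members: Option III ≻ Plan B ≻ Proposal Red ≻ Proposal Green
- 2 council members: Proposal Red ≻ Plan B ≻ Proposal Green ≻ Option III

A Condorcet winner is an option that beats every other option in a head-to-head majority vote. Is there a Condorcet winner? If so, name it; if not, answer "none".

Head-to-head results (21 council members):
Proposal Red vs Option III: 3+8+2 = 13 for Proposal Red, 8 for Option III — Proposal Red by 13–8.
Proposal Red vs Plan B: 10 to 11, Plan B.
Proposal Red vs Proposal Green: Proposal Red preferred on 2+3+6+2 = 13 ballots; Proposal Red wins 13–8.
Option III vs Plan B: 14 to 7, Option III.
Option III vs Proposal Green: Option III is ranked higher on 2+3+6 = 11 ballots, Proposal Green on 10. Option III wins 11–10.
Plan B vs Proposal Green: Plan B preferred on 2+3+6+2 = 13 ballots; Plan B wins 13–8.
Every option loses at least once (Proposal Red loses to Plan B; Option III loses to Proposal Red; Plan B loses to Option III; Proposal Green loses to Proposal Red). The majority relation contains the cycle Proposal Red beats Option III beats Plan B beats Proposal Red, so there is no Condorcet winner.

none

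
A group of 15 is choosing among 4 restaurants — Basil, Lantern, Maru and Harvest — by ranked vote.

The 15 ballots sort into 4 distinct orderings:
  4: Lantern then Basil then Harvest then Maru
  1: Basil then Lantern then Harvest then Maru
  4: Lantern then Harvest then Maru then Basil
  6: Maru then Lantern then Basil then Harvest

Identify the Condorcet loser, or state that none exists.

Pairwise majorities:
Basil vs Lantern: Basil is ranked higher on 1 ballot, Lantern on 14. Lantern wins 14–1.
Basil vs Maru: Basil preferred on 4+1 = 5 ballots; Maru wins 10–5.
Basil vs Harvest: 11 to 4, Basil.
Lantern vs Maru: Lantern wins 9–6.
Lantern vs Harvest: 4+1+4+6 = 15 for Lantern, 0 for Harvest — Lantern by 15–0.
Maru vs Harvest: Harvest, 9–6.
No restaurant is winless: Basil beats Harvest; Lantern beats Basil; Maru beats Basil; Harvest beats Maru. There is no Condorcet loser.

none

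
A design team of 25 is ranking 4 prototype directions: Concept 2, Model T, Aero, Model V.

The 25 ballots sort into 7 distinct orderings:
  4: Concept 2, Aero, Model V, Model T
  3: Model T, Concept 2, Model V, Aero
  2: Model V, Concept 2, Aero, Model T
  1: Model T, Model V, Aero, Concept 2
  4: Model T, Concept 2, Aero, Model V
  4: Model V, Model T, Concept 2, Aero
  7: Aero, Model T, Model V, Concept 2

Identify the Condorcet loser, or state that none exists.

none

Pairwise majorities:
Concept 2 vs Model T: Concept 2 is ranked higher on 4+2 = 6 ballots, Model T on 19. Model T wins 19–6.
Concept 2 vs Aero: Concept 2 preferred on 4+3+2+4+4 = 17 ballots; Concept 2 wins 17–8.
Concept 2 vs Model V: Model V wins 14–11.
Model T–Aero: Aero 13–12.
Model T vs Model V: Model T preferred on 3+1+4+7 = 15 ballots; Model T wins 15–10.
Aero vs Model V: Aero, 15–10.
Each design has at least one pairwise win (Concept 2 beats Aero; Model T beats Concept 2; Aero beats Model T; Model V beats Concept 2) — no Condorcet loser.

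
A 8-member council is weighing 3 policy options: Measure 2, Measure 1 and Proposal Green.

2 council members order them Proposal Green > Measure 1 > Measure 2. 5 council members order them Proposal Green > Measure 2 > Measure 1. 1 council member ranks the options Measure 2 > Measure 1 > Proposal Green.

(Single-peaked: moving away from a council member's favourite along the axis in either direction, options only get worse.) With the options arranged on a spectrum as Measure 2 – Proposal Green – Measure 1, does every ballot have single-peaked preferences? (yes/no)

Axis positions: Measure 2=1, Proposal Green=2, Measure 1=3.
Group 1 (peak Proposal Green at position 2): ranking walks positions 2-3-1, expanding outward from the peak — single-peaked.
Group 2 (peak Proposal Green at position 2): ranking walks positions 2-1-3, expanding outward from the peak — single-peaked.
Group 3: ranking walks positions 1-3-2; Measure 1 is ranked above Proposal Green even though Proposal Green lies between Measure 1 and the peak Measure 2 on the axis — preferences dip and rise again. Not single-peaked.
Group 3 violates single-peakedness, so the profile is not single-peaked on this axis.

no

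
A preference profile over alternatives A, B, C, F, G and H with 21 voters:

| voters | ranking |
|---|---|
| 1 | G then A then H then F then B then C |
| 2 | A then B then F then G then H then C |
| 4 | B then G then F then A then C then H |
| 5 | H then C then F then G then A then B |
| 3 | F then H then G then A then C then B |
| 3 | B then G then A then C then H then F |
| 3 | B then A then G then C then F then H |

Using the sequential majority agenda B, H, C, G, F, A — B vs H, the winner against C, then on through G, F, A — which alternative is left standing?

A

Round 1: B vs H — 12–9, B advances.
Round 2: B vs C — 13–8, B advances.
Round 3: B vs G — 12–9, B advances.
Round 4: B vs F — 12–9, B advances.
Round 5: B vs A — 10–11, A advances.
The agenda winner is A.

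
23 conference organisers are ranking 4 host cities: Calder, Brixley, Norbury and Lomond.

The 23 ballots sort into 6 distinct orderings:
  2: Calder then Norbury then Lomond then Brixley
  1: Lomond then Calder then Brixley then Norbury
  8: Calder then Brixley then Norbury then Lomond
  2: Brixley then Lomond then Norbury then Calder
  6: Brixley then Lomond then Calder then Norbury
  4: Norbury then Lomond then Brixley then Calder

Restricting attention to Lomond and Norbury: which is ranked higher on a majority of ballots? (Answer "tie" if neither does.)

Ballots ranking Lomond above Norbury: 1 + 2 + 6 = 9.
Ballots ranking Norbury above Lomond: 23 − 9 = 14.
Norbury wins the head-to-head 14–9.

Norbury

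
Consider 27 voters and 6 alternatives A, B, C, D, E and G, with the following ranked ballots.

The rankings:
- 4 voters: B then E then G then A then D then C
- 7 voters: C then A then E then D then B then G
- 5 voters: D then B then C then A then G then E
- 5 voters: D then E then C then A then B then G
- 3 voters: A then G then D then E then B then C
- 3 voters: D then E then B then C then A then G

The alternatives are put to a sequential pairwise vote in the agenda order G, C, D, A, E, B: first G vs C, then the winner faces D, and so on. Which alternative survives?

A

Round 1: G vs C — 7–20, C advances.
Round 2: C vs D — 7–20, D advances.
Round 3: D vs A — 13–14, A advances.
Round 4: A vs E — 15–12, A advances.
Round 5: A vs B — 15–12, A advances.
A survives the agenda.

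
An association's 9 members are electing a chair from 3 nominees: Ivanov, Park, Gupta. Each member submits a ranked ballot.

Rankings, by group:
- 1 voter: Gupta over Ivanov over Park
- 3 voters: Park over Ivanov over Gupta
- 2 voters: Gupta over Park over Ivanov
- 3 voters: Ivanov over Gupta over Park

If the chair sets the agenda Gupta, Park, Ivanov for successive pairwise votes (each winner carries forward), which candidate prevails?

Ivanov

Round 1: Gupta vs Park — 6–3, Gupta advances.
Round 2: Gupta vs Ivanov — 3–6, Ivanov advances.
Ivanov survives the agenda.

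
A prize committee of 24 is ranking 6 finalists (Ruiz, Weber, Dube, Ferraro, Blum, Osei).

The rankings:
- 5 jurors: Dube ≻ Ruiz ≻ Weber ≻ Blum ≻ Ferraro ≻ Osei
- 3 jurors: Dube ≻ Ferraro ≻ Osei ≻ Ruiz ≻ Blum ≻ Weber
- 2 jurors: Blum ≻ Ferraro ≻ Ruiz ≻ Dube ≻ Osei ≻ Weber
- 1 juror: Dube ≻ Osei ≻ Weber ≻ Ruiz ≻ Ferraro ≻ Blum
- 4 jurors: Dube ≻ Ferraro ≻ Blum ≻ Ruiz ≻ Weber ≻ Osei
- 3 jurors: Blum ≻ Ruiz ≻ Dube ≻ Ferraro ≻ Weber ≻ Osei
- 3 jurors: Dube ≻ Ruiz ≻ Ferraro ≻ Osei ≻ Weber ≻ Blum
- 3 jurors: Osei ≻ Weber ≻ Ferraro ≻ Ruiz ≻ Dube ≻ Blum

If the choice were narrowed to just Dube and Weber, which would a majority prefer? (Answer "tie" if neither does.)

Dube

Ballots ranking Dube above Weber: 5 + 3 + 2 + 1 + 4 + 3 + 3 = 21.
Ballots ranking Weber above Dube: 24 − 21 = 3.
Dube wins the head-to-head 21–3.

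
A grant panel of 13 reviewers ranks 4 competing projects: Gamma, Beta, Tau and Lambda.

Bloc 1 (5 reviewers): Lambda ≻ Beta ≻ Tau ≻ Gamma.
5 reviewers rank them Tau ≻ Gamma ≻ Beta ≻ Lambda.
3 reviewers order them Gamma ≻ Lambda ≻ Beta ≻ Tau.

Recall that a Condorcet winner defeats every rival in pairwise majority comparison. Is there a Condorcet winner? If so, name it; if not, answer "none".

none

Check each pair by majority over 13 ballots:
Gamma vs Beta: Gamma preferred on 5+3 = 8 ballots; Gamma wins 8–5.
Gamma vs Tau: 3 to 10, Tau.
Gamma vs Lambda: 8 to 5, Gamma.
Beta vs Tau: Beta wins 8–5.
Beta vs Lambda: Beta is ranked higher on 5 ballots, Lambda on 8. Lambda wins 8–5.
Tau vs Lambda: 5 to 8, Lambda.
No project is unbeaten: Gamma loses to Tau; Beta loses to Gamma; Tau loses to Beta; Lambda loses to Gamma. In particular Gamma → Beta → Tau → Gamma is a majority cycle — no Condorcet winner exists.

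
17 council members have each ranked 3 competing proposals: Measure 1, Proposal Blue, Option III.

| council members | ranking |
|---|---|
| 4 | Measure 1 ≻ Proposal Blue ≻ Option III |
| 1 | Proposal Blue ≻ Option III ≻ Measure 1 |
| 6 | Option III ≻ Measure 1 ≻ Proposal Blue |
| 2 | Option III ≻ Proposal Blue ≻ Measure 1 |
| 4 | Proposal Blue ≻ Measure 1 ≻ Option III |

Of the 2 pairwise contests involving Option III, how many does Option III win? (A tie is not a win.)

Option III against each rival (17 council members):
Option III vs Measure 1: Option III is ranked higher on 1+6+2 = 9 ballots, Measure 1 on 8. Option III wins 9–8.
Option III vs Proposal Blue: Option III is ranked higher on 6+2 = 8 ballots, Proposal Blue on 9. Proposal Blue wins 9–8.
Option III beats Measure 1; loses to Proposal Blue — 1 pairwise win.

1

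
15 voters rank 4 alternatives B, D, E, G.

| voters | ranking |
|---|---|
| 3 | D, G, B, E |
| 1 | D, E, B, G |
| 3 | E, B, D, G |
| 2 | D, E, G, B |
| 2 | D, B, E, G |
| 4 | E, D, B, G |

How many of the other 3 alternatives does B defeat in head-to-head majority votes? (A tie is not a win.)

B against each rival (15 voters):
B vs D: D, 12–3.
B vs E: 3+2 = 5 for B, 10 for E — E by 10–5.
B vs G: B preferred on 1+3+2+4 = 10 ballots; B wins 10–5.
B beats G; loses to D, E — 1 pairwise win.

1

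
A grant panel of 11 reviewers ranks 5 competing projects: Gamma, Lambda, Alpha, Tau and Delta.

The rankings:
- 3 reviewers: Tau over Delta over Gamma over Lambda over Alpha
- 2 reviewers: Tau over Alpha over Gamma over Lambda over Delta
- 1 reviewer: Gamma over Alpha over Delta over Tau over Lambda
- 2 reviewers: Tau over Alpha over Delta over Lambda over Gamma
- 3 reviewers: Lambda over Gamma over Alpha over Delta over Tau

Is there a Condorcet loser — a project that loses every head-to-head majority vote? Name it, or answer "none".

none

Pairwise majorities:
Gamma vs Lambda: 6 to 5, Gamma.
Gamma vs Alpha: 7 to 4, Gamma.
Gamma vs Tau: Tau, 7–4.
Gamma vs Delta: 6 to 5, Gamma.
Lambda vs Alpha: 3+3 = 6 for Lambda, 5 for Alpha — Lambda by 6–5.
Lambda–Tau: Tau 8–3.
Lambda vs Delta: 5 to 6, Delta.
Alpha–Tau: Tau 7–4.
Alpha vs Delta: Alpha, 8–3.
Tau vs Delta: Tau, 7–4.
Each project has at least one pairwise win (Gamma beats Lambda; Lambda beats Alpha; Alpha beats Delta; Tau beats Gamma; Delta beats Lambda) — no Condorcet loser.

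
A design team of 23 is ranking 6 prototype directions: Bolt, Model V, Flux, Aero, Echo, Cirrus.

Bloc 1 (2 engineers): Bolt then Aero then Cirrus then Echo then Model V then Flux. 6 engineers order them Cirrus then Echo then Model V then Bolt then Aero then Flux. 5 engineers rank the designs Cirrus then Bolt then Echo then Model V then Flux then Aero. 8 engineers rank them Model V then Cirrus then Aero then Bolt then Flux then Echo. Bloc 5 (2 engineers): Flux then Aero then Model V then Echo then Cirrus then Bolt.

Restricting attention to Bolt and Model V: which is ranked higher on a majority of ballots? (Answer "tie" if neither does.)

Model V

Ballots ranking Bolt above Model V: 2 + 5 = 7.
Ballots ranking Model V above Bolt: 23 − 7 = 16.
Model V wins the head-to-head 16–7.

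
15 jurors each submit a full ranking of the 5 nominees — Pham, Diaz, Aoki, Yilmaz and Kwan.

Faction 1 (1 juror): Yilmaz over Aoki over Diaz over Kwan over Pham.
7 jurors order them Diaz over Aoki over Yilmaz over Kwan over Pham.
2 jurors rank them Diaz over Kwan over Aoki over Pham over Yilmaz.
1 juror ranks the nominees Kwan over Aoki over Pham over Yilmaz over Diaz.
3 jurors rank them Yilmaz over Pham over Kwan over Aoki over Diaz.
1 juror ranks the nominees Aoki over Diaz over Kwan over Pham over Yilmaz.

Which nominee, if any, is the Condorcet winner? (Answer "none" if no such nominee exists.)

Check each pair by majority over 15 ballots:
Pham vs Diaz: Pham is ranked higher on 1+3 = 4 ballots, Diaz on 11. Diaz wins 11–4.
Pham vs Aoki: Pham preferred on 3 ballots; Aoki wins 12–3.
Pham vs Yilmaz: 4 to 11, Yilmaz.
Pham vs Kwan: Pham preferred on 3 ballots; Kwan wins 12–3.
Diaz vs Aoki: Diaz preferred on 7+2 = 9 ballots; Diaz wins 9–6.
Diaz vs Yilmaz: Diaz preferred on 7+2+1 = 10 ballots; Diaz wins 10–5.
Diaz vs Kwan: Diaz preferred on 1+7+2+1 = 11 ballots; Diaz wins 11–4.
Aoki vs Yilmaz: 7+2+1+1 = 11 for Aoki, 4 for Yilmaz — Aoki by 11–4.
Aoki vs Kwan: Aoki is ranked higher on 1+7+1 = 9 ballots, Kwan on 6. Aoki wins 9–6.
Yilmaz vs Kwan: 1+7+3 = 11 for Yilmaz, 4 for Kwan — Yilmaz by 11–4.
Only Diaz has no losses; Diaz is the Condorcet winner.

Diaz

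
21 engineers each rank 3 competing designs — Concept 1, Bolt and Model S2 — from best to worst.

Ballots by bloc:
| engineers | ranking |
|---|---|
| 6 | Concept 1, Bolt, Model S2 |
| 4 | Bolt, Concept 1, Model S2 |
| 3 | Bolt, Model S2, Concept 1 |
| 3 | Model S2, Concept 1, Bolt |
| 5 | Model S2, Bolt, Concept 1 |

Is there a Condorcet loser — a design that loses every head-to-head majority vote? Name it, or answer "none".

Pairwise majorities:
Concept 1 vs Bolt: Bolt, 12–9.
Concept 1 vs Model S2: Model S2 wins 11–10.
Bolt vs Model S2: Bolt wins 13–8.
Concept 1 is beaten in every head-to-head and is the Condorcet loser.

Concept 1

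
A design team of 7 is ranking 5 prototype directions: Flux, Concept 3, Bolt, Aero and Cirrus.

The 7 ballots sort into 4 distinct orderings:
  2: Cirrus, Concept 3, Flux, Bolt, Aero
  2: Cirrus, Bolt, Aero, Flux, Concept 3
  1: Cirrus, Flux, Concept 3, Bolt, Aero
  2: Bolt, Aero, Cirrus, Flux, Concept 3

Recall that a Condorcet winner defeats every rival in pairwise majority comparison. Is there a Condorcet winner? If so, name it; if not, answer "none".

Head-to-head results (7 engineers):
Flux vs Concept 3: 5 to 2, Flux.
Flux vs Bolt: 2+1 = 3 for Flux, 4 for Bolt — Bolt by 4–3.
Flux vs Aero: Flux is ranked higher on 2+1 = 3 ballots, Aero on 4. Aero wins 4–3.
Flux vs Cirrus: 0 to 7, Cirrus.
Concept 3 vs Bolt: Concept 3 preferred on 2+1 = 3 ballots; Bolt wins 4–3.
Concept 3 vs Aero: Concept 3 preferred on 2+1 = 3 ballots; Aero wins 4–3.
Concept 3 vs Cirrus: 0 for Concept 3, 7 for Cirrus — Cirrus by 7–0.
Bolt vs Aero: 2+2+1+2 = 7 for Bolt, 0 for Aero — Bolt by 7–0.
Bolt vs Cirrus: Bolt is ranked higher on 2 ballots, Cirrus on 5. Cirrus wins 5–2.
Aero vs Cirrus: 2 for Aero, 5 for Cirrus — Cirrus by 5–2.
Cirrus wins every pairwise contest, so Cirrus is the Condorcet winner.

Cirrus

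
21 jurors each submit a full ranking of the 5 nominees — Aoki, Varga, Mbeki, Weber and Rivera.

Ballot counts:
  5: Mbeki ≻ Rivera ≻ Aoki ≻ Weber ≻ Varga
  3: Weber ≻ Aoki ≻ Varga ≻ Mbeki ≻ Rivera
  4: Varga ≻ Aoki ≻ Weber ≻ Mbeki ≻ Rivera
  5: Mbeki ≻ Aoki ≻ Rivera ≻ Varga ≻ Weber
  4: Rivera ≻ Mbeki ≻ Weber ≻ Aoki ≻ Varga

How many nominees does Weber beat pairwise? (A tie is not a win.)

1

Weber against each rival (21 jurors):
Weber vs Aoki: Weber is ranked higher on 3+4 = 7 ballots, Aoki on 14. Aoki wins 14–7.
Weber vs Varga: 12 to 9, Weber.
Weber vs Mbeki: Mbeki wins 14–7.
Weber vs Rivera: Rivera wins 14–7.
Weber beats Varga; loses to Aoki, Mbeki, Rivera — 1 pairwise win.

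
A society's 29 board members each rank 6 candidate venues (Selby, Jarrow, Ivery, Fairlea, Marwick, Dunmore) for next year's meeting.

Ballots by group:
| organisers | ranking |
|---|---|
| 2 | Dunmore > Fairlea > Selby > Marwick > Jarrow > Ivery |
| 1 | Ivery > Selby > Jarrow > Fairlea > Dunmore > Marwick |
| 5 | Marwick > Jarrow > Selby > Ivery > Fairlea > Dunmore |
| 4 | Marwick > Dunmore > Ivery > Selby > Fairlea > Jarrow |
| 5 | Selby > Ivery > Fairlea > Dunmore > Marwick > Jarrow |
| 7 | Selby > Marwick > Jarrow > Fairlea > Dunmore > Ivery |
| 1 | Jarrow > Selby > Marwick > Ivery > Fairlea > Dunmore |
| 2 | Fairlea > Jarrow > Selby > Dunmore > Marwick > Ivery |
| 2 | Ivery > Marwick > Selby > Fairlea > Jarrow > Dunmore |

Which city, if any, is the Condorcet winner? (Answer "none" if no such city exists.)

Check each pair by majority over 29 ballots:
Selby vs Jarrow: Selby wins 21–8.
Selby vs Ivery: Selby wins 22–7.
Selby vs Fairlea: Selby, 25–4.
Selby–Marwick: Selby 18–11.
Selby vs Dunmore: Selby, 23–6.
Jarrow–Ivery: Jarrow 17–12.
Jarrow vs Fairlea: Fairlea, 15–14.
Jarrow vs Marwick: Marwick wins 25–4.
Jarrow vs Dunmore: Jarrow wins 18–11.
Ivery vs Fairlea: Ivery wins 18–11.
Ivery vs Marwick: Marwick wins 21–8.
Ivery vs Dunmore: Dunmore, 15–14.
Fairlea vs Marwick: Marwick wins 19–10.
Fairlea–Dunmore: Fairlea 23–6.
Marwick vs Dunmore: Marwick wins 19–10.
Selby beats each of Jarrow, Ivery, Fairlea, Marwick, Dunmore — Selby is the Condorcet winner.

Selby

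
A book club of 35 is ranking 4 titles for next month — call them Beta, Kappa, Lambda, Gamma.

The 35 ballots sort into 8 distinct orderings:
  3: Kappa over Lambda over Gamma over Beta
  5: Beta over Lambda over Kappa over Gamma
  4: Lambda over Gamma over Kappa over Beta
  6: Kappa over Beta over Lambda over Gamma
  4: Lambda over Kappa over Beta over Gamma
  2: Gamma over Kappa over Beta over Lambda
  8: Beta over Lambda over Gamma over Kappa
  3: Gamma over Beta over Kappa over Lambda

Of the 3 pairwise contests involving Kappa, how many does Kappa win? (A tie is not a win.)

Kappa against each rival (35 members):
Kappa vs Beta: Kappa wins 19–16.
Kappa–Lambda: Lambda 21–14.
Kappa vs Gamma: Kappa is ranked higher on 3+5+6+4 = 18 ballots, Gamma on 17. Kappa wins 18–17.
Kappa beats Beta, Gamma; loses to Lambda — 2 pairwise wins.

2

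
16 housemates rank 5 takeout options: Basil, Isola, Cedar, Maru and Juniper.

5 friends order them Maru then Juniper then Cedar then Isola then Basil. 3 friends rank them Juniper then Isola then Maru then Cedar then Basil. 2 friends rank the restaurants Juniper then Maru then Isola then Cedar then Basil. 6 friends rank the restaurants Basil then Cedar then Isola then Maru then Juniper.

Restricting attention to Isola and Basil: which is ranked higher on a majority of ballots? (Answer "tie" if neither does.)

Isola

Ballots ranking Isola above Basil: 5 + 3 + 2 = 10.
Ballots ranking Basil above Isola: 16 − 10 = 6.
Isola wins the head-to-head 10–6.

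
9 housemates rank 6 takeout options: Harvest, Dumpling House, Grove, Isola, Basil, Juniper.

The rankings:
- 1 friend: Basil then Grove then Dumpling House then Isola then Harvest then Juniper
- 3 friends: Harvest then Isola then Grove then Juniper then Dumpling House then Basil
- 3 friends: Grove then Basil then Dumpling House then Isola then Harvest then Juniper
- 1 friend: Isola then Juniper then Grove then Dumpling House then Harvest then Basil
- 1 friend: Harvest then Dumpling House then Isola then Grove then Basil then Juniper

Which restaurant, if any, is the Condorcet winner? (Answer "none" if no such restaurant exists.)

Check each pair by majority over 9 ballots:
Harvest vs Dumpling House: Dumpling House, 5–4.
Harvest–Grove: Grove 5–4.
Harvest vs Isola: Isola, 5–4.
Harvest vs Basil: Harvest wins 5–4.
Harvest vs Juniper: Harvest, 8–1.
Dumpling House vs Grove: Grove wins 8–1.
Dumpling House vs Isola: Dumpling House wins 5–4.
Dumpling House vs Basil: Dumpling House wins 5–4.
Dumpling House–Juniper: Dumpling House 5–4.
Grove vs Isola: Isola wins 5–4.
Grove vs Basil: Grove wins 8–1.
Grove–Juniper: Grove 8–1.
Isola–Basil: Isola 5–4.
Isola vs Juniper: Isola wins 9–0.
Basil vs Juniper: Basil wins 5–4.
Every restaurant loses at least once (Harvest loses to Dumpling House; Dumpling House loses to Grove; Grove loses to Isola; Isola loses to Dumpling House; Basil loses to Harvest; Juniper loses to Harvest). The majority relation contains the cycle Dumpling House > Isola > Grove > Dumpling House, so there is no Condorcet winner.

none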